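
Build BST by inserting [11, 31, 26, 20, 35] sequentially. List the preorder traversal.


Root = 11; build tree by BST insertion.
Preorder traversal: [11, 31, 26, 20, 35]


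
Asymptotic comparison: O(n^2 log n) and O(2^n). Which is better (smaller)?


n^2 log n grows slower than exponential
O(n^2 log n) is asymptotically smaller; O(2^n) grows faster


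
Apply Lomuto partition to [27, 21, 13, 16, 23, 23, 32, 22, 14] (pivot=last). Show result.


Elements <= 14 go left of pivot.
Result: [13, 14, 27, 16, 23, 23, 32, 22, 21], pivot at index 1


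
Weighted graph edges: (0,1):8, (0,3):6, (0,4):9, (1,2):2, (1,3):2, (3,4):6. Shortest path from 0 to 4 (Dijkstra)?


Dijkstra from 0:
Distances: {0: 0, 1: 8, 2: 10, 3: 6, 4: 9}
Shortest distance to 4 = 9, path = [0, 4]


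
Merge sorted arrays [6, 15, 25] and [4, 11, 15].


Compare heads, take smaller each step.
Merged: [4, 6, 11, 15, 15, 25]


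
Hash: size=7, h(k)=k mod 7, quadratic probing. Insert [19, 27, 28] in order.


Insertions: 19->slot 5; 27->slot 6; 28->slot 0
Table: [28, None, None, None, None, 19, 27]


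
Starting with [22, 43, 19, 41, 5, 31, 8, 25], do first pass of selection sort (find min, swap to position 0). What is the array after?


After one pass: [5, 43, 19, 41, 22, 31, 8, 25]


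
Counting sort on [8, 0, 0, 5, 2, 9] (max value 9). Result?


Count array: [2, 0, 1, 0, 0, 1, 0, 0, 1, 1]
Reconstruct: [0, 0, 2, 5, 8, 9]


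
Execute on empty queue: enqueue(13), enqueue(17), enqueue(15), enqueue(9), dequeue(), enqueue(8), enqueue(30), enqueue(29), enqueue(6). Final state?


enqueue(13) -> [13]
enqueue(17) -> [13, 17]
enqueue(15) -> [13, 17, 15]
enqueue(9) -> [13, 17, 15, 9]
dequeue() returns 13 -> [17, 15, 9]
enqueue(8) -> [17, 15, 9, 8]
enqueue(30) -> [17, 15, 9, 8, 30]
enqueue(29) -> [17, 15, 9, 8, 30, 29]
enqueue(6) -> [17, 15, 9, 8, 30, 29, 6]
Final queue (front to back): [17, 15, 9, 8, 30, 29, 6]


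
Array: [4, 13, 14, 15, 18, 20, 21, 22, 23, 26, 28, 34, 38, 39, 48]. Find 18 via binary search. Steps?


Search for 18:
[0,14] mid=7 arr[7]=22
[0,6] mid=3 arr[3]=15
[4,6] mid=5 arr[5]=20
[4,4] mid=4 arr[4]=18
Total: 4 comparisons


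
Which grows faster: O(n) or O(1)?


constant grows slower than linear
O(1) is asymptotically smaller; O(n) grows faster


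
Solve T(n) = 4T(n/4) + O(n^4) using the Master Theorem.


a=4, b=4, c=4. log_4(4)=1 < c=4. Case 3: O(n^c) = O(n^4)
Complexity: O(n^4)


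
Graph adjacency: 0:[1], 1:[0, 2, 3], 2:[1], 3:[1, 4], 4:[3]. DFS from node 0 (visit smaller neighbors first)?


DFS stack-based: start with [0]
Visit order: [0, 1, 2, 3, 4]


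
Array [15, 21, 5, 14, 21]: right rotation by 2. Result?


Right rotate by 2: [14, 21, 15, 21, 5]


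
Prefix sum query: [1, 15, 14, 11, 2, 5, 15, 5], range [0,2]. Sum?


Prefix sums: [0, 1, 16, 30, 41, 43, 48, 63, 68]
Sum[0..2] = prefix[3] - prefix[0] = 30 - 0 = 30


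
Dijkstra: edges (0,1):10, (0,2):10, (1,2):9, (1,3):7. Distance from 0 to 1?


Dijkstra from 0:
Distances: {0: 0, 1: 10, 2: 10, 3: 17}
Shortest distance to 1 = 10, path = [0, 1]


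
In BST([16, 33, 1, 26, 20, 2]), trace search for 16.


BST root = 16
Search for 16: compare at each node
Path: [16]


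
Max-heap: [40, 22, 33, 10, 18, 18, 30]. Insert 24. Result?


Append 24: [40, 22, 33, 10, 18, 18, 30, 24]
Bubble up: swap idx 7(24) with idx 3(10); swap idx 3(24) with idx 1(22)
Result: [40, 24, 33, 22, 18, 18, 30, 10]


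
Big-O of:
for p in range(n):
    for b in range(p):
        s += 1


Per nesting level: O(n) * O(n) [triangular over p] = O(n^2)
Complexity: O(n^2)


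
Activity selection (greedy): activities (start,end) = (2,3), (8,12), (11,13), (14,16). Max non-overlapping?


Greedy: pick earliest-ending, then skip overlaps.
Selected (3 activities): [(2, 3), (8, 12), (14, 16)]


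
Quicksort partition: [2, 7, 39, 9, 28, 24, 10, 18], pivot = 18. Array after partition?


Elements <= 18 go left of pivot.
Result: [2, 7, 9, 10, 18, 24, 39, 28], pivot at index 4


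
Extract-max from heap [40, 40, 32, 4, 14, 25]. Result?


Max = 40
Replace root with last, heapify down
Resulting heap: [40, 25, 32, 4, 14]


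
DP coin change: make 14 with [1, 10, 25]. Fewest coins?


dp[0]=0; dp[i]=1+min(dp[i-c] for c in coins)
...dp[9]=9, dp[10]=1, dp[11]=2, dp[12]=3, dp[13]=4, dp[14]=5
Minimum coins for 14 = 5


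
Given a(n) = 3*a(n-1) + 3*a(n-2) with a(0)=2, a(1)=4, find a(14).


Build bottom-up:
...a(12)=10744002, a(13)=40733604, a(14)=3*40733604+3*10744002=154432818


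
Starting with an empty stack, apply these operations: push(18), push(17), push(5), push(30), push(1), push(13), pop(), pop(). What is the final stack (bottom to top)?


push(18) -> [18]
push(17) -> [18, 17]
push(5) -> [18, 17, 5]
push(30) -> [18, 17, 5, 30]
push(1) -> [18, 17, 5, 30, 1]
push(13) -> [18, 17, 5, 30, 1, 13]
pop() returns 13 -> [18, 17, 5, 30, 1]
pop() returns 1 -> [18, 17, 5, 30]
Final stack (bottom to top): [18, 17, 5, 30]


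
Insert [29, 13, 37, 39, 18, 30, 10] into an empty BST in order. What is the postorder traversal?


Root = 29; build tree by BST insertion.
Postorder traversal: [10, 18, 13, 30, 39, 37, 29]


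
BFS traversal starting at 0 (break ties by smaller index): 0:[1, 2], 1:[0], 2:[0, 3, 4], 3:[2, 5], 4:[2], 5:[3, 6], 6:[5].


BFS queue: start with [0]
Visit order: [0, 1, 2, 3, 4, 5, 6]


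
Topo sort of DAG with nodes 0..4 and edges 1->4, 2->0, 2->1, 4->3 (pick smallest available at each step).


Kahn's algorithm, process smallest node first
Order: [2, 0, 1, 4, 3]


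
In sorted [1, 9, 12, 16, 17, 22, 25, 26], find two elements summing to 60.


Two pointers: lo=0, hi=7
No pair sums to 60


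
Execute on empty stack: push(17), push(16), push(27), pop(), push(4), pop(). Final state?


push(17) -> [17]
push(16) -> [17, 16]
push(27) -> [17, 16, 27]
pop() returns 27 -> [17, 16]
push(4) -> [17, 16, 4]
pop() returns 4 -> [17, 16]
Final stack (bottom to top): [17, 16]


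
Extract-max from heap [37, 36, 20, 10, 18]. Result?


Max = 37
Replace root with last, heapify down
Resulting heap: [36, 18, 20, 10]


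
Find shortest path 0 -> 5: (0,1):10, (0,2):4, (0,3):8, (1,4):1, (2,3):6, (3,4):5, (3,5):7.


Dijkstra from 0:
Distances: {0: 0, 1: 10, 2: 4, 3: 8, 4: 11, 5: 15}
Shortest distance to 5 = 15, path = [0, 3, 5]


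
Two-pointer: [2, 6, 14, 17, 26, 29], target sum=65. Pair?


Two pointers: lo=0, hi=5
No pair sums to 65


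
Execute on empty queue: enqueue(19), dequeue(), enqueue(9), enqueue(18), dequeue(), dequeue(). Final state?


enqueue(19) -> [19]
dequeue() returns 19 -> []
enqueue(9) -> [9]
enqueue(18) -> [9, 18]
dequeue() returns 9 -> [18]
dequeue() returns 18 -> []
Final queue (front to back): []


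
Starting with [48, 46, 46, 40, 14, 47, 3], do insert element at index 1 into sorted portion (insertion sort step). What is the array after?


After one pass: [46, 48, 46, 40, 14, 47, 3]


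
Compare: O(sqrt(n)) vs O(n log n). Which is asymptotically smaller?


sublinear grows slower than linearithmic
O(sqrt(n)) is asymptotically smaller; O(n log n) grows faster


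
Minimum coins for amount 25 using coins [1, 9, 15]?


dp[0]=0; dp[i]=1+min(dp[i-c] for c in coins)
...dp[20]=4, dp[21]=5, dp[22]=6, dp[23]=7, dp[24]=2, dp[25]=3
Minimum coins for 25 = 3


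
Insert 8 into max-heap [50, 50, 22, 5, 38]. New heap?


Append 8: [50, 50, 22, 5, 38, 8]
Bubble up: no swaps needed
Result: [50, 50, 22, 5, 38, 8]


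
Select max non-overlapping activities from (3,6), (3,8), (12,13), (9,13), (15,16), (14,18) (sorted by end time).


Greedy: pick earliest-ending, then skip overlaps.
Selected (3 activities): [(3, 6), (12, 13), (15, 16)]


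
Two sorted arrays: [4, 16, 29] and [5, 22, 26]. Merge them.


Compare heads, take smaller each step.
Merged: [4, 5, 16, 22, 26, 29]


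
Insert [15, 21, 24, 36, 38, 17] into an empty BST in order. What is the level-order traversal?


Root = 15; build tree by BST insertion.
Level-Order traversal: [15, 21, 17, 24, 36, 38]


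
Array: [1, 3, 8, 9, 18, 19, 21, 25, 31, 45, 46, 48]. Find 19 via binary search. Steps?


Search for 19:
[0,11] mid=5 arr[5]=19
Total: 1 comparisons


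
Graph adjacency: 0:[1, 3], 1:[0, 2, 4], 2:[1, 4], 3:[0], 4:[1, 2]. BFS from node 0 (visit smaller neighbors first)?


BFS queue: start with [0]
Visit order: [0, 1, 3, 2, 4]


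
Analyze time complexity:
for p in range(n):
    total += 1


Per nesting level: O(n) = O(n)
Complexity: O(n)


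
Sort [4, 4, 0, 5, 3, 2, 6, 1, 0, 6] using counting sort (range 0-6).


Count array: [2, 1, 1, 1, 2, 1, 2]
Reconstruct: [0, 0, 1, 2, 3, 4, 4, 5, 6, 6]


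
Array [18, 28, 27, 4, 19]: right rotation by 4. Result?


Right rotate by 4: [28, 27, 4, 19, 18]


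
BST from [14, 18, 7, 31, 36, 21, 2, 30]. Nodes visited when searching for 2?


BST root = 14
Search for 2: compare at each node
Path: [14, 7, 2]


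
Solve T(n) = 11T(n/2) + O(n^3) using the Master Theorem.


a=11, b=2, c=3. log_2(11)=3.459 > c=3. Case 1: O(n^log_b(a)) = O(n^3.459)
Complexity: O(n^3.459)


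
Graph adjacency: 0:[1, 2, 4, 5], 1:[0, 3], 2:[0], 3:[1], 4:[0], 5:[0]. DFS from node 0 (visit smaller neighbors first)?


DFS stack-based: start with [0]
Visit order: [0, 1, 3, 2, 4, 5]


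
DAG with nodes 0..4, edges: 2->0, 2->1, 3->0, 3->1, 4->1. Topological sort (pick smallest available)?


Kahn's algorithm, process smallest node first
Order: [2, 3, 0, 4, 1]


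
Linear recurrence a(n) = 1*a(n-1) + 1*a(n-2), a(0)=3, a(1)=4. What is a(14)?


Build bottom-up:
...a(12)=843, a(13)=1364, a(14)=1*1364+1*843=2207


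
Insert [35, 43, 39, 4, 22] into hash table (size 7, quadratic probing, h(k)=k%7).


Insertions: 35->slot 0; 43->slot 1; 39->slot 4; 4->slot 5; 22->slot 2
Table: [35, 43, 22, None, 39, 4, None]


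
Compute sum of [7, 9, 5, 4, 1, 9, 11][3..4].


Prefix sums: [0, 7, 16, 21, 25, 26, 35, 46]
Sum[3..4] = prefix[5] - prefix[3] = 26 - 21 = 5


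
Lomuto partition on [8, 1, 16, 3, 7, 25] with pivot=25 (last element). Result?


Elements <= 25 go left of pivot.
Result: [8, 1, 16, 3, 7, 25], pivot at index 5


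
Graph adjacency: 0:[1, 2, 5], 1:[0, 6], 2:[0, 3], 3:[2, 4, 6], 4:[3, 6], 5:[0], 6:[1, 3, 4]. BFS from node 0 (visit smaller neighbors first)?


BFS queue: start with [0]
Visit order: [0, 1, 2, 5, 6, 3, 4]


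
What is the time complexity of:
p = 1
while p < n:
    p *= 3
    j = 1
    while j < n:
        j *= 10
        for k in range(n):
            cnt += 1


Per nesting level: O(log n) * O(log n) * O(n) = O(n (log n)^2)
Complexity: O(n (log n)^2)


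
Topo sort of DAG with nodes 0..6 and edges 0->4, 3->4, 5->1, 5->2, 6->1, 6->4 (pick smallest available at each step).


Kahn's algorithm, process smallest node first
Order: [0, 3, 5, 2, 6, 1, 4]


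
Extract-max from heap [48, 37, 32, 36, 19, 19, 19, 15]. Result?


Max = 48
Replace root with last, heapify down
Resulting heap: [37, 36, 32, 15, 19, 19, 19]


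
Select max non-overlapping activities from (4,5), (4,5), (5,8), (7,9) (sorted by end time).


Greedy: pick earliest-ending, then skip overlaps.
Selected (2 activities): [(4, 5), (5, 8)]


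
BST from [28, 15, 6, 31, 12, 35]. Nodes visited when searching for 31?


BST root = 28
Search for 31: compare at each node
Path: [28, 31]


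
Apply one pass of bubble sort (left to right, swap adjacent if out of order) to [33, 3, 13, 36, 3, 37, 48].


After one pass: [3, 13, 33, 3, 36, 37, 48]


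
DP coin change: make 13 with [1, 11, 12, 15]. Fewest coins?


dp[0]=0; dp[i]=1+min(dp[i-c] for c in coins)
...dp[8]=8, dp[9]=9, dp[10]=10, dp[11]=1, dp[12]=1, dp[13]=2
Minimum coins for 13 = 2


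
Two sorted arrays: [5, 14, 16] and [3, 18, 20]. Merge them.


Compare heads, take smaller each step.
Merged: [3, 5, 14, 16, 18, 20]


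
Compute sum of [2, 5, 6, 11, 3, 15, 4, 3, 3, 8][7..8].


Prefix sums: [0, 2, 7, 13, 24, 27, 42, 46, 49, 52, 60]
Sum[7..8] = prefix[9] - prefix[7] = 52 - 46 = 6


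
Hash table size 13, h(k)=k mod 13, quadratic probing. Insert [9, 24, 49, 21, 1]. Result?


Insertions: 9->slot 9; 24->slot 11; 49->slot 10; 21->slot 8; 1->slot 1
Table: [None, 1, None, None, None, None, None, None, 21, 9, 49, 24, None]


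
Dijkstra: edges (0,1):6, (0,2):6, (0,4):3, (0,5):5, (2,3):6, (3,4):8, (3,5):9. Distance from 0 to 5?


Dijkstra from 0:
Distances: {0: 0, 1: 6, 2: 6, 3: 11, 4: 3, 5: 5}
Shortest distance to 5 = 5, path = [0, 5]


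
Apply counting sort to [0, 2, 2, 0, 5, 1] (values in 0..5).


Count array: [2, 1, 2, 0, 0, 1]
Reconstruct: [0, 0, 1, 2, 2, 5]


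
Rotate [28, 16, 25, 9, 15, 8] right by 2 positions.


Right rotate by 2: [15, 8, 28, 16, 25, 9]


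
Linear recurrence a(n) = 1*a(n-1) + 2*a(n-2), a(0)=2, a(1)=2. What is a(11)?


Build bottom-up:
...a(9)=682, a(10)=1366, a(11)=1*1366+2*682=2730


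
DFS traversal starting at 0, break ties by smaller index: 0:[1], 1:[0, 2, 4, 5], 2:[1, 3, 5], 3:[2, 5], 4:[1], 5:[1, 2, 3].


DFS stack-based: start with [0]
Visit order: [0, 1, 2, 3, 5, 4]


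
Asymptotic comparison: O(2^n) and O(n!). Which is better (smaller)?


exponential grows slower than factorial
O(2^n) is asymptotically smaller; O(n!) grows faster


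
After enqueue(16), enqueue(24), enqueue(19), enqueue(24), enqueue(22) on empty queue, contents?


enqueue(16) -> [16]
enqueue(24) -> [16, 24]
enqueue(19) -> [16, 24, 19]
enqueue(24) -> [16, 24, 19, 24]
enqueue(22) -> [16, 24, 19, 24, 22]
Final queue (front to back): [16, 24, 19, 24, 22]


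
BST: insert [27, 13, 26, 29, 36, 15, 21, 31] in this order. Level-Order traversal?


Root = 27; build tree by BST insertion.
Level-Order traversal: [27, 13, 29, 26, 36, 15, 31, 21]


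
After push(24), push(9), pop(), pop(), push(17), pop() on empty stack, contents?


push(24) -> [24]
push(9) -> [24, 9]
pop() returns 9 -> [24]
pop() returns 24 -> []
push(17) -> [17]
pop() returns 17 -> []
Final stack (bottom to top): []


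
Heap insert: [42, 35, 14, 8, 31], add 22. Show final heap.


Append 22: [42, 35, 14, 8, 31, 22]
Bubble up: swap idx 5(22) with idx 2(14)
Result: [42, 35, 22, 8, 31, 14]


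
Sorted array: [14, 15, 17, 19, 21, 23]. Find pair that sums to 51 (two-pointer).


Two pointers: lo=0, hi=5
No pair sums to 51


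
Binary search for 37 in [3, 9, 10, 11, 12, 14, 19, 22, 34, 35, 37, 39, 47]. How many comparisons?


Search for 37:
[0,12] mid=6 arr[6]=19
[7,12] mid=9 arr[9]=35
[10,12] mid=11 arr[11]=39
[10,10] mid=10 arr[10]=37
Total: 4 comparisons


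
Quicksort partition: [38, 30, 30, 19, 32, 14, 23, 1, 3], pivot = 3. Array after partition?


Elements <= 3 go left of pivot.
Result: [1, 3, 30, 19, 32, 14, 23, 38, 30], pivot at index 1


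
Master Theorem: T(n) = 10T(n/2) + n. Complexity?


a=10, b=2, c=1. log_2(10)=3.322 > c=1. Case 1: O(n^log_b(a)) = O(n^3.322)
Complexity: O(n^3.322)


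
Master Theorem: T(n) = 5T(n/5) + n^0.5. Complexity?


a=5, b=5, c=0.5. log_5(5)=1 > c=0.5. Case 1: O(n^log_b(a)) = O(n)
Complexity: O(n)


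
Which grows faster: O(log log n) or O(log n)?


double-logarithmic grows slower than logarithmic
O(log log n) is asymptotically smaller; O(log n) grows faster


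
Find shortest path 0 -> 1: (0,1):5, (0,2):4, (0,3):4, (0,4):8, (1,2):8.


Dijkstra from 0:
Distances: {0: 0, 1: 5, 2: 4, 3: 4, 4: 8}
Shortest distance to 1 = 5, path = [0, 1]


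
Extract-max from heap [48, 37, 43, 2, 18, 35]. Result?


Max = 48
Replace root with last, heapify down
Resulting heap: [43, 37, 35, 2, 18]


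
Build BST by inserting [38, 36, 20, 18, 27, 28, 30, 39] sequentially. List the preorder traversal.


Root = 38; build tree by BST insertion.
Preorder traversal: [38, 36, 20, 18, 27, 28, 30, 39]


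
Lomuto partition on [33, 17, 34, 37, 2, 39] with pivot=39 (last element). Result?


Elements <= 39 go left of pivot.
Result: [33, 17, 34, 37, 2, 39], pivot at index 5


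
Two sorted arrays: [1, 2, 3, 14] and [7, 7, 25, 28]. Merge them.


Compare heads, take smaller each step.
Merged: [1, 2, 3, 7, 7, 14, 25, 28]


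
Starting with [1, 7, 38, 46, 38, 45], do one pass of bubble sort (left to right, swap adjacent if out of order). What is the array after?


After one pass: [1, 7, 38, 38, 45, 46]


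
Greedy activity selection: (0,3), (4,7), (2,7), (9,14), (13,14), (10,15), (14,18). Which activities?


Greedy: pick earliest-ending, then skip overlaps.
Selected (4 activities): [(0, 3), (4, 7), (9, 14), (14, 18)]


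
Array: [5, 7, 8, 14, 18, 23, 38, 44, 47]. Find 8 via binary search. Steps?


Search for 8:
[0,8] mid=4 arr[4]=18
[0,3] mid=1 arr[1]=7
[2,3] mid=2 arr[2]=8
Total: 3 comparisons


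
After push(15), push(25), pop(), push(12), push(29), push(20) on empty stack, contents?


push(15) -> [15]
push(25) -> [15, 25]
pop() returns 25 -> [15]
push(12) -> [15, 12]
push(29) -> [15, 12, 29]
push(20) -> [15, 12, 29, 20]
Final stack (bottom to top): [15, 12, 29, 20]


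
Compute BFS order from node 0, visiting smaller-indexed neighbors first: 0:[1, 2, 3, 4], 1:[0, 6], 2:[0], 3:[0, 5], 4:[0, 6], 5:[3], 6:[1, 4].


BFS queue: start with [0]
Visit order: [0, 1, 2, 3, 4, 6, 5]


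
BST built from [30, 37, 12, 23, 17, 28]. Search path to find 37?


BST root = 30
Search for 37: compare at each node
Path: [30, 37]


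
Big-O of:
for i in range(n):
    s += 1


Per nesting level: O(n) = O(n)
Complexity: O(n)


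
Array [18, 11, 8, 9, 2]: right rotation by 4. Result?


Right rotate by 4: [11, 8, 9, 2, 18]


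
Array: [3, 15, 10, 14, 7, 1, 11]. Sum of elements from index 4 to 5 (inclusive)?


Prefix sums: [0, 3, 18, 28, 42, 49, 50, 61]
Sum[4..5] = prefix[6] - prefix[4] = 50 - 42 = 8


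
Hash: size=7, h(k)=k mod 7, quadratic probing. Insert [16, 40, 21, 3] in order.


Insertions: 16->slot 2; 40->slot 5; 21->slot 0; 3->slot 3
Table: [21, None, 16, 3, None, 40, None]


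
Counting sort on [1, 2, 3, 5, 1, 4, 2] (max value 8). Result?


Count array: [0, 2, 2, 1, 1, 1, 0, 0, 0]
Reconstruct: [1, 1, 2, 2, 3, 4, 5]


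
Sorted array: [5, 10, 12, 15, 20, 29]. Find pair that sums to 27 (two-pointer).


Two pointers: lo=0, hi=5
Found pair: (12, 15) summing to 27


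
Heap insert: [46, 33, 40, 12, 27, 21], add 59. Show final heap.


Append 59: [46, 33, 40, 12, 27, 21, 59]
Bubble up: swap idx 6(59) with idx 2(40); swap idx 2(59) with idx 0(46)
Result: [59, 33, 46, 12, 27, 21, 40]


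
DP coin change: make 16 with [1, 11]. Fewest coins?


dp[0]=0; dp[i]=1+min(dp[i-c] for c in coins)
...dp[11]=1, dp[12]=2, dp[13]=3, dp[14]=4, dp[15]=5, dp[16]=6
Minimum coins for 16 = 6


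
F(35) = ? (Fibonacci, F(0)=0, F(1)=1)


F(n)=F(n-1)+F(n-2)
...F(33)=3524578, F(34)=5702887, F(35)=9227465


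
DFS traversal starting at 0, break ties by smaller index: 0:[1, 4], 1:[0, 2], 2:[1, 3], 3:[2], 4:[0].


DFS stack-based: start with [0]
Visit order: [0, 1, 2, 3, 4]


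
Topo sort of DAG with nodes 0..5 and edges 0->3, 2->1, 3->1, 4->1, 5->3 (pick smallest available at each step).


Kahn's algorithm, process smallest node first
Order: [0, 2, 4, 5, 3, 1]


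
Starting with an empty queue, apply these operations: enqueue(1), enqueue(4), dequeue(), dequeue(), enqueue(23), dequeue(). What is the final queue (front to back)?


enqueue(1) -> [1]
enqueue(4) -> [1, 4]
dequeue() returns 1 -> [4]
dequeue() returns 4 -> []
enqueue(23) -> [23]
dequeue() returns 23 -> []
Final queue (front to back): []


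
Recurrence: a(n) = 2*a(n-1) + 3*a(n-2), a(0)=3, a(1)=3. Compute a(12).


Build bottom-up:
...a(10)=88575, a(11)=265719, a(12)=2*265719+3*88575=797163


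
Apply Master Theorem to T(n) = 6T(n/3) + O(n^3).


a=6, b=3, c=3. log_3(6)=1.631 < c=3. Case 3: O(n^c) = O(n^3)
Complexity: O(n^3)


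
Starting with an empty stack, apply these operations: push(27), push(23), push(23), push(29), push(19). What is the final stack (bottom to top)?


push(27) -> [27]
push(23) -> [27, 23]
push(23) -> [27, 23, 23]
push(29) -> [27, 23, 23, 29]
push(19) -> [27, 23, 23, 29, 19]
Final stack (bottom to top): [27, 23, 23, 29, 19]


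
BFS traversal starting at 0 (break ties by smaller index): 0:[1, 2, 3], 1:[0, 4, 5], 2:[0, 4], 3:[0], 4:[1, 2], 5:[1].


BFS queue: start with [0]
Visit order: [0, 1, 2, 3, 4, 5]


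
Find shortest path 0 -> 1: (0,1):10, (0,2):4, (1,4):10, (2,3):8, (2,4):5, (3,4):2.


Dijkstra from 0:
Distances: {0: 0, 1: 10, 2: 4, 3: 11, 4: 9}
Shortest distance to 1 = 10, path = [0, 1]


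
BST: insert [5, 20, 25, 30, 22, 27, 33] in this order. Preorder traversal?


Root = 5; build tree by BST insertion.
Preorder traversal: [5, 20, 25, 22, 30, 27, 33]


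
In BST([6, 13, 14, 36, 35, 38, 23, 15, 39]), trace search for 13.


BST root = 6
Search for 13: compare at each node
Path: [6, 13]


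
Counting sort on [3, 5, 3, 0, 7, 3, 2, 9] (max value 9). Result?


Count array: [1, 0, 1, 3, 0, 1, 0, 1, 0, 1]
Reconstruct: [0, 2, 3, 3, 3, 5, 7, 9]


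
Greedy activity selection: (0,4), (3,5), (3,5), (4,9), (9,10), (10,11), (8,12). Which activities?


Greedy: pick earliest-ending, then skip overlaps.
Selected (4 activities): [(0, 4), (4, 9), (9, 10), (10, 11)]


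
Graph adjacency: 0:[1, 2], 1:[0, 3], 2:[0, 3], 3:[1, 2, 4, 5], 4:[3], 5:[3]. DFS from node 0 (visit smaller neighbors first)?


DFS stack-based: start with [0]
Visit order: [0, 1, 3, 2, 4, 5]


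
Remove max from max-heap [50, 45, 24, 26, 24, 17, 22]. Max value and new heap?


Max = 50
Replace root with last, heapify down
Resulting heap: [45, 26, 24, 22, 24, 17]


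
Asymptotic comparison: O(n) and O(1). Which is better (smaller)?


constant grows slower than linear
O(1) is asymptotically smaller; O(n) grows faster


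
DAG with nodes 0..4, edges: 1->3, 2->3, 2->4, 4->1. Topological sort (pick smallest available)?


Kahn's algorithm, process smallest node first
Order: [0, 2, 4, 1, 3]


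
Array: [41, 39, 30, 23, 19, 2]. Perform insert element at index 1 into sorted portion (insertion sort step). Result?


After one pass: [39, 41, 30, 23, 19, 2]


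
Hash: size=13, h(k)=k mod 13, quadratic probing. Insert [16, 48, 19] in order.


Insertions: 16->slot 3; 48->slot 9; 19->slot 6
Table: [None, None, None, 16, None, None, 19, None, None, 48, None, None, None]


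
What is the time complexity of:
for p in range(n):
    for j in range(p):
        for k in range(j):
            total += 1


Per nesting level: O(n) * O(n) [triangular over p] * O(n) [triangular over j] = O(n^3)
Complexity: O(n^3)


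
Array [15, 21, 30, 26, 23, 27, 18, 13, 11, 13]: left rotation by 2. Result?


Left rotate by 2: [30, 26, 23, 27, 18, 13, 11, 13, 15, 21]


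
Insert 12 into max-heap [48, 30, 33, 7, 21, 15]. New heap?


Append 12: [48, 30, 33, 7, 21, 15, 12]
Bubble up: no swaps needed
Result: [48, 30, 33, 7, 21, 15, 12]


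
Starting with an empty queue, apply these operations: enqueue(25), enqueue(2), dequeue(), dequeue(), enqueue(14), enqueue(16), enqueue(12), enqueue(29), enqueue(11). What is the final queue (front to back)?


enqueue(25) -> [25]
enqueue(2) -> [25, 2]
dequeue() returns 25 -> [2]
dequeue() returns 2 -> []
enqueue(14) -> [14]
enqueue(16) -> [14, 16]
enqueue(12) -> [14, 16, 12]
enqueue(29) -> [14, 16, 12, 29]
enqueue(11) -> [14, 16, 12, 29, 11]
Final queue (front to back): [14, 16, 12, 29, 11]


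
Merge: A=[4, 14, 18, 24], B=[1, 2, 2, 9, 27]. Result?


Compare heads, take smaller each step.
Merged: [1, 2, 2, 4, 9, 14, 18, 24, 27]


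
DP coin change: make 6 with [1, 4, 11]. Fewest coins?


dp[0]=0; dp[i]=1+min(dp[i-c] for c in coins)
...dp[1]=1, dp[2]=2, dp[3]=3, dp[4]=1, dp[5]=2, dp[6]=3
Minimum coins for 6 = 3


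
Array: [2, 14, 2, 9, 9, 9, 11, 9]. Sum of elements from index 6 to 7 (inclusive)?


Prefix sums: [0, 2, 16, 18, 27, 36, 45, 56, 65]
Sum[6..7] = prefix[8] - prefix[6] = 65 - 45 = 20


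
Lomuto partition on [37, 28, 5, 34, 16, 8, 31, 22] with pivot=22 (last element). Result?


Elements <= 22 go left of pivot.
Result: [5, 16, 8, 22, 28, 37, 31, 34], pivot at index 3


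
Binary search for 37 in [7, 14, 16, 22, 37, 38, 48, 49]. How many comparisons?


Search for 37:
[0,7] mid=3 arr[3]=22
[4,7] mid=5 arr[5]=38
[4,4] mid=4 arr[4]=37
Total: 3 comparisons


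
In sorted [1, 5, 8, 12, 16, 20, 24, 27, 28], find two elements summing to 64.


Two pointers: lo=0, hi=8
No pair sums to 64


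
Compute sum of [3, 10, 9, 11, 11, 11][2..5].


Prefix sums: [0, 3, 13, 22, 33, 44, 55]
Sum[2..5] = prefix[6] - prefix[2] = 55 - 13 = 42


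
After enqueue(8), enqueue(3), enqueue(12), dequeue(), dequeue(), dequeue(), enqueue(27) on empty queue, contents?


enqueue(8) -> [8]
enqueue(3) -> [8, 3]
enqueue(12) -> [8, 3, 12]
dequeue() returns 8 -> [3, 12]
dequeue() returns 3 -> [12]
dequeue() returns 12 -> []
enqueue(27) -> [27]
Final queue (front to back): [27]


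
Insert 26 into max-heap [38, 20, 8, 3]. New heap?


Append 26: [38, 20, 8, 3, 26]
Bubble up: swap idx 4(26) with idx 1(20)
Result: [38, 26, 8, 3, 20]


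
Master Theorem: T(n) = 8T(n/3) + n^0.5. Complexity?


a=8, b=3, c=0.5. log_3(8)=1.893 > c=0.5. Case 1: O(n^log_b(a)) = O(n^1.893)
Complexity: O(n^1.893)


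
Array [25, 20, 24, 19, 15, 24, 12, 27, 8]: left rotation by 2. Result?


Left rotate by 2: [24, 19, 15, 24, 12, 27, 8, 25, 20]


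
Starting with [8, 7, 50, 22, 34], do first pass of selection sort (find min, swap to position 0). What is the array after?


After one pass: [7, 8, 50, 22, 34]


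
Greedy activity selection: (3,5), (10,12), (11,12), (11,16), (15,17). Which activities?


Greedy: pick earliest-ending, then skip overlaps.
Selected (3 activities): [(3, 5), (10, 12), (15, 17)]


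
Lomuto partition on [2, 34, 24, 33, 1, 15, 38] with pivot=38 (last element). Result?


Elements <= 38 go left of pivot.
Result: [2, 34, 24, 33, 1, 15, 38], pivot at index 6


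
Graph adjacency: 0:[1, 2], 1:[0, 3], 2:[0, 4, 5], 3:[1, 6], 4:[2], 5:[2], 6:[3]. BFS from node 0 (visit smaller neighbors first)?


BFS queue: start with [0]
Visit order: [0, 1, 2, 3, 4, 5, 6]


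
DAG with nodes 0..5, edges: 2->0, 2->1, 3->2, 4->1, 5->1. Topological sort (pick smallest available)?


Kahn's algorithm, process smallest node first
Order: [3, 2, 0, 4, 5, 1]


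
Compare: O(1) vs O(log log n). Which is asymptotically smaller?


constant grows slower than double-logarithmic
O(1) is asymptotically smaller; O(log log n) grows faster


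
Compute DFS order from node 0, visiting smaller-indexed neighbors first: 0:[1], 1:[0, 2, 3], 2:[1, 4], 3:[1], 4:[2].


DFS stack-based: start with [0]
Visit order: [0, 1, 2, 4, 3]


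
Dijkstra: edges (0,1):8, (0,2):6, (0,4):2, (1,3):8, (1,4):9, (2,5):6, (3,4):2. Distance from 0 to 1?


Dijkstra from 0:
Distances: {0: 0, 1: 8, 2: 6, 3: 4, 4: 2, 5: 12}
Shortest distance to 1 = 8, path = [0, 1]


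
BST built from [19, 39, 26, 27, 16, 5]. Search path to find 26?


BST root = 19
Search for 26: compare at each node
Path: [19, 39, 26]


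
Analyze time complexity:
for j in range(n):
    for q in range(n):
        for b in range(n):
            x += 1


Per nesting level: O(n) * O(n) * O(n) = O(n^3)
Complexity: O(n^3)


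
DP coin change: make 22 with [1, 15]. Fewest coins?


dp[0]=0; dp[i]=1+min(dp[i-c] for c in coins)
...dp[17]=3, dp[18]=4, dp[19]=5, dp[20]=6, dp[21]=7, dp[22]=8
Minimum coins for 22 = 8


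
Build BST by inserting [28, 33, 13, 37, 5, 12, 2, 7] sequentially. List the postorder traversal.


Root = 28; build tree by BST insertion.
Postorder traversal: [2, 7, 12, 5, 13, 37, 33, 28]


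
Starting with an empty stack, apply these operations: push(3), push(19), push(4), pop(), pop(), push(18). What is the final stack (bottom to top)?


push(3) -> [3]
push(19) -> [3, 19]
push(4) -> [3, 19, 4]
pop() returns 4 -> [3, 19]
pop() returns 19 -> [3]
push(18) -> [3, 18]
Final stack (bottom to top): [3, 18]


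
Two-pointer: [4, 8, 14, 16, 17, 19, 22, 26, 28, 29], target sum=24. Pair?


Two pointers: lo=0, hi=9
Found pair: (8, 16) summing to 24


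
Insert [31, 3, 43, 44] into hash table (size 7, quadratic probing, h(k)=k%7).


Insertions: 31->slot 3; 3->slot 4; 43->slot 1; 44->slot 2
Table: [None, 43, 44, 31, 3, None, None]


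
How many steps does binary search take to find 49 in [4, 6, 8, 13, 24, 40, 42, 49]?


Search for 49:
[0,7] mid=3 arr[3]=13
[4,7] mid=5 arr[5]=40
[6,7] mid=6 arr[6]=42
[7,7] mid=7 arr[7]=49
Total: 4 comparisons


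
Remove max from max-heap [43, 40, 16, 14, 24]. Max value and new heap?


Max = 43
Replace root with last, heapify down
Resulting heap: [40, 24, 16, 14]


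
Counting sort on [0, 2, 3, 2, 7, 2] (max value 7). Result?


Count array: [1, 0, 3, 1, 0, 0, 0, 1]
Reconstruct: [0, 2, 2, 2, 3, 7]


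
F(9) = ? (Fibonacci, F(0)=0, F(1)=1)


F(n)=F(n-1)+F(n-2)
...F(7)=13, F(8)=21, F(9)=34


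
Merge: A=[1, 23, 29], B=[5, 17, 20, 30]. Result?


Compare heads, take smaller each step.
Merged: [1, 5, 17, 20, 23, 29, 30]


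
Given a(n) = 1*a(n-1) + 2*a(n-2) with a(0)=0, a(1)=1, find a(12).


Build bottom-up:
...a(10)=341, a(11)=683, a(12)=1*683+2*341=1365


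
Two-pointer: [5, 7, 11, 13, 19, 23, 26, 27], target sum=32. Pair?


Two pointers: lo=0, hi=7
Found pair: (5, 27) summing to 32


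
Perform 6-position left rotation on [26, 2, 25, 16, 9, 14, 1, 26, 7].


Left rotate by 6: [1, 26, 7, 26, 2, 25, 16, 9, 14]


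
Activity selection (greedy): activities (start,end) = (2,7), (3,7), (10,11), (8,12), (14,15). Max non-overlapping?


Greedy: pick earliest-ending, then skip overlaps.
Selected (3 activities): [(2, 7), (10, 11), (14, 15)]


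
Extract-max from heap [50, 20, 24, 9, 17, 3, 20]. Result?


Max = 50
Replace root with last, heapify down
Resulting heap: [24, 20, 20, 9, 17, 3]


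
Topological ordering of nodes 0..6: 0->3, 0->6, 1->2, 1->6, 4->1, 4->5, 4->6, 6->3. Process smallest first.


Kahn's algorithm, process smallest node first
Order: [0, 4, 1, 2, 5, 6, 3]


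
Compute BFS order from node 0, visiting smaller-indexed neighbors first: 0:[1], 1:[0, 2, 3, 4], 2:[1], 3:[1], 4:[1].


BFS queue: start with [0]
Visit order: [0, 1, 2, 3, 4]


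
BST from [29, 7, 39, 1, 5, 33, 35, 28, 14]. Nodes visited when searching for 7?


BST root = 29
Search for 7: compare at each node
Path: [29, 7]


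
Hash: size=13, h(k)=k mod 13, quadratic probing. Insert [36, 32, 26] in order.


Insertions: 36->slot 10; 32->slot 6; 26->slot 0
Table: [26, None, None, None, None, None, 32, None, None, None, 36, None, None]


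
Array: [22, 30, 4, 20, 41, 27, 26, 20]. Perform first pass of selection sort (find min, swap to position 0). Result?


After one pass: [4, 30, 22, 20, 41, 27, 26, 20]


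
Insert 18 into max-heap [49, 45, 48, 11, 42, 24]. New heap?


Append 18: [49, 45, 48, 11, 42, 24, 18]
Bubble up: no swaps needed
Result: [49, 45, 48, 11, 42, 24, 18]


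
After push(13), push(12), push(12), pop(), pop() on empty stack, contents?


push(13) -> [13]
push(12) -> [13, 12]
push(12) -> [13, 12, 12]
pop() returns 12 -> [13, 12]
pop() returns 12 -> [13]
Final stack (bottom to top): [13]


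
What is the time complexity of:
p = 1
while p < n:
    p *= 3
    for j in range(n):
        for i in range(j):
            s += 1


Per nesting level: O(log n) * O(n) * O(n) [triangular over j] = O(n^2 log n)
Complexity: O(n^2 log n)


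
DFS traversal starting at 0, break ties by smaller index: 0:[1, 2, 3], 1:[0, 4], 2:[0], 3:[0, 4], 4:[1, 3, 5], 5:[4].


DFS stack-based: start with [0]
Visit order: [0, 1, 4, 3, 5, 2]


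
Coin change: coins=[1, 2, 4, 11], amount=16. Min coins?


dp[0]=0; dp[i]=1+min(dp[i-c] for c in coins)
...dp[11]=1, dp[12]=2, dp[13]=2, dp[14]=3, dp[15]=2, dp[16]=3
Minimum coins for 16 = 3


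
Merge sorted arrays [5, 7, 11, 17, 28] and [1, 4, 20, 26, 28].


Compare heads, take smaller each step.
Merged: [1, 4, 5, 7, 11, 17, 20, 26, 28, 28]


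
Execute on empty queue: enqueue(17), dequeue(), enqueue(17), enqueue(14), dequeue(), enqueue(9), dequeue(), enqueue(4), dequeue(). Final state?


enqueue(17) -> [17]
dequeue() returns 17 -> []
enqueue(17) -> [17]
enqueue(14) -> [17, 14]
dequeue() returns 17 -> [14]
enqueue(9) -> [14, 9]
dequeue() returns 14 -> [9]
enqueue(4) -> [9, 4]
dequeue() returns 9 -> [4]
Final queue (front to back): [4]


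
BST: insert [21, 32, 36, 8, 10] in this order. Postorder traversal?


Root = 21; build tree by BST insertion.
Postorder traversal: [10, 8, 36, 32, 21]


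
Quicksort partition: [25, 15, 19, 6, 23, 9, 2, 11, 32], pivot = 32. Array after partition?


Elements <= 32 go left of pivot.
Result: [25, 15, 19, 6, 23, 9, 2, 11, 32], pivot at index 8


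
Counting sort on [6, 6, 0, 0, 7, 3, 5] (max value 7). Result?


Count array: [2, 0, 0, 1, 0, 1, 2, 1]
Reconstruct: [0, 0, 3, 5, 6, 6, 7]


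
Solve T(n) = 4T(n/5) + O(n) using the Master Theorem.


a=4, b=5, c=1. log_5(4)=0.861 < c=1. Case 3: O(n^c) = O(n)
Complexity: O(n)


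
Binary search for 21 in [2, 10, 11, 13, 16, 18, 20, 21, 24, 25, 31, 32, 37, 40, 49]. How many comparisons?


Search for 21:
[0,14] mid=7 arr[7]=21
Total: 1 comparisons


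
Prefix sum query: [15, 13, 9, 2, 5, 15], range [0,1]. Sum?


Prefix sums: [0, 15, 28, 37, 39, 44, 59]
Sum[0..1] = prefix[2] - prefix[0] = 28 - 0 = 28


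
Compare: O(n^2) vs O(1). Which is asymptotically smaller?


constant grows slower than quadratic
O(1) is asymptotically smaller; O(n^2) grows faster


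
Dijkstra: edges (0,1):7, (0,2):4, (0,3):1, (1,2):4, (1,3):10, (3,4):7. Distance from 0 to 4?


Dijkstra from 0:
Distances: {0: 0, 1: 7, 2: 4, 3: 1, 4: 8}
Shortest distance to 4 = 8, path = [0, 3, 4]


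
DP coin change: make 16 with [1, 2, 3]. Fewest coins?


dp[0]=0; dp[i]=1+min(dp[i-c] for c in coins)
...dp[11]=4, dp[12]=4, dp[13]=5, dp[14]=5, dp[15]=5, dp[16]=6
Minimum coins for 16 = 6


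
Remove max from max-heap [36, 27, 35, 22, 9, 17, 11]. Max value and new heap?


Max = 36
Replace root with last, heapify down
Resulting heap: [35, 27, 17, 22, 9, 11]


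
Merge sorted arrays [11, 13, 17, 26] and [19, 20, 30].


Compare heads, take smaller each step.
Merged: [11, 13, 17, 19, 20, 26, 30]


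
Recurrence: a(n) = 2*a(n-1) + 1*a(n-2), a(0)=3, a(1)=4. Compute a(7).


Build bottom-up:
...a(5)=152, a(6)=367, a(7)=2*367+1*152=886


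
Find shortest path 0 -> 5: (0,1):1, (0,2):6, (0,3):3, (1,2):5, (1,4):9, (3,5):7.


Dijkstra from 0:
Distances: {0: 0, 1: 1, 2: 6, 3: 3, 4: 10, 5: 10}
Shortest distance to 5 = 10, path = [0, 3, 5]


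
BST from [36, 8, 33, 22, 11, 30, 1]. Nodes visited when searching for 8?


BST root = 36
Search for 8: compare at each node
Path: [36, 8]


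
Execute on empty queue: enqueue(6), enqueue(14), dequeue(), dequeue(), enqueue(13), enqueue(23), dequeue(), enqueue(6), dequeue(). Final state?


enqueue(6) -> [6]
enqueue(14) -> [6, 14]
dequeue() returns 6 -> [14]
dequeue() returns 14 -> []
enqueue(13) -> [13]
enqueue(23) -> [13, 23]
dequeue() returns 13 -> [23]
enqueue(6) -> [23, 6]
dequeue() returns 23 -> [6]
Final queue (front to back): [6]


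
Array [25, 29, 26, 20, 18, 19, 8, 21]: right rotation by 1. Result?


Right rotate by 1: [21, 25, 29, 26, 20, 18, 19, 8]


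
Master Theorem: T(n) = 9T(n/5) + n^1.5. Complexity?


a=9, b=5, c=1.5. log_5(9)=1.365 < c=1.5. Case 3: O(n^c) = O(n^1.500)
Complexity: O(n^1.500)


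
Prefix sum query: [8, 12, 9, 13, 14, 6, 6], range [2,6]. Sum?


Prefix sums: [0, 8, 20, 29, 42, 56, 62, 68]
Sum[2..6] = prefix[7] - prefix[2] = 68 - 20 = 48


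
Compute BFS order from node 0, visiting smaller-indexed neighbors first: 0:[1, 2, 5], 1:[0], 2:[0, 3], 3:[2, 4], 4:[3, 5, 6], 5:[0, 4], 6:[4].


BFS queue: start with [0]
Visit order: [0, 1, 2, 5, 3, 4, 6]


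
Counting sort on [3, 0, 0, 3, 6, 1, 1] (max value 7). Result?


Count array: [2, 2, 0, 2, 0, 0, 1, 0]
Reconstruct: [0, 0, 1, 1, 3, 3, 6]


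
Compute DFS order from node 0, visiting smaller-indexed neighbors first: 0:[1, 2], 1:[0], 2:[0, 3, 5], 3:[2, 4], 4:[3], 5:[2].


DFS stack-based: start with [0]
Visit order: [0, 1, 2, 3, 4, 5]


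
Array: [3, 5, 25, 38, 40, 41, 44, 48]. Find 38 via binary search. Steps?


Search for 38:
[0,7] mid=3 arr[3]=38
Total: 1 comparisons


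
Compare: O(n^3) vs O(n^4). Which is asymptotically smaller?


cubic grows slower than quartic
O(n^3) is asymptotically smaller; O(n^4) grows faster


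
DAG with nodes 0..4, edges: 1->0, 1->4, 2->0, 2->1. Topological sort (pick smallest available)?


Kahn's algorithm, process smallest node first
Order: [2, 1, 0, 3, 4]


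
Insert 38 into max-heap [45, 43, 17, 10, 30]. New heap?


Append 38: [45, 43, 17, 10, 30, 38]
Bubble up: swap idx 5(38) with idx 2(17)
Result: [45, 43, 38, 10, 30, 17]


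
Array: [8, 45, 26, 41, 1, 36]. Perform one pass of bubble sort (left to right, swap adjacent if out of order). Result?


After one pass: [8, 26, 41, 1, 36, 45]


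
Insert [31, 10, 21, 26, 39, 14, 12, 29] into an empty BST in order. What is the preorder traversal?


Root = 31; build tree by BST insertion.
Preorder traversal: [31, 10, 21, 14, 12, 26, 29, 39]


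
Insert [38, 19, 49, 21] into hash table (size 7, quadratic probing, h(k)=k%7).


Insertions: 38->slot 3; 19->slot 5; 49->slot 0; 21->slot 1
Table: [49, 21, None, 38, None, 19, None]


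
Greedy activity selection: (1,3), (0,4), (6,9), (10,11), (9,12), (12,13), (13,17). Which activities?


Greedy: pick earliest-ending, then skip overlaps.
Selected (5 activities): [(1, 3), (6, 9), (10, 11), (12, 13), (13, 17)]


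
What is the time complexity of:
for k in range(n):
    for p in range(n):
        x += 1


Per nesting level: O(n) * O(n) = O(n^2)
Complexity: O(n^2)


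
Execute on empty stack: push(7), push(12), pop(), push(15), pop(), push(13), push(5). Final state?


push(7) -> [7]
push(12) -> [7, 12]
pop() returns 12 -> [7]
push(15) -> [7, 15]
pop() returns 15 -> [7]
push(13) -> [7, 13]
push(5) -> [7, 13, 5]
Final stack (bottom to top): [7, 13, 5]


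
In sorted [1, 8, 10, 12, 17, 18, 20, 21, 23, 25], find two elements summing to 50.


Two pointers: lo=0, hi=9
No pair sums to 50


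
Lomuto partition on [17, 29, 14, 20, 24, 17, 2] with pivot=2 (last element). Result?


Elements <= 2 go left of pivot.
Result: [2, 29, 14, 20, 24, 17, 17], pivot at index 0


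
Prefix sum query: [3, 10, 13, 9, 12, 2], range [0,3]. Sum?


Prefix sums: [0, 3, 13, 26, 35, 47, 49]
Sum[0..3] = prefix[4] - prefix[0] = 35 - 0 = 35


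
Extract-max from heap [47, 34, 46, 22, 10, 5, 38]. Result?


Max = 47
Replace root with last, heapify down
Resulting heap: [46, 34, 38, 22, 10, 5]


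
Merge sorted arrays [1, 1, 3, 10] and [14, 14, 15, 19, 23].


Compare heads, take smaller each step.
Merged: [1, 1, 3, 10, 14, 14, 15, 19, 23]


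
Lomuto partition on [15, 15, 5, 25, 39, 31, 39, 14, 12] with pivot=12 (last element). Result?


Elements <= 12 go left of pivot.
Result: [5, 12, 15, 25, 39, 31, 39, 14, 15], pivot at index 1


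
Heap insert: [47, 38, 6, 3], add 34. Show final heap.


Append 34: [47, 38, 6, 3, 34]
Bubble up: no swaps needed
Result: [47, 38, 6, 3, 34]


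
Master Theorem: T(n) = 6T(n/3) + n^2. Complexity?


a=6, b=3, c=2. log_3(6)=1.631 < c=2. Case 3: O(n^c) = O(n^2)
Complexity: O(n^2)
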